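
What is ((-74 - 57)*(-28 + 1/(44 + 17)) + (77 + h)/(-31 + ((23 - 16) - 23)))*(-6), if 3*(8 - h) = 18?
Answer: -63031080/2867 ≈ -21985.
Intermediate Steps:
h = 2 (h = 8 - ⅓*18 = 8 - 6 = 2)
((-74 - 57)*(-28 + 1/(44 + 17)) + (77 + h)/(-31 + ((23 - 16) - 23)))*(-6) = ((-74 - 57)*(-28 + 1/(44 + 17)) + (77 + 2)/(-31 + ((23 - 16) - 23)))*(-6) = (-131*(-28 + 1/61) + 79/(-31 + (7 - 23)))*(-6) = (-131*(-28 + 1/61) + 79/(-31 - 16))*(-6) = (-131*(-1707/61) + 79/(-47))*(-6) = (223617/61 + 79*(-1/47))*(-6) = (223617/61 - 79/47)*(-6) = (10505180/2867)*(-6) = -63031080/2867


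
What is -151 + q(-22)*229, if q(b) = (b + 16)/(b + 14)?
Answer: 83/4 ≈ 20.750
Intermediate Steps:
q(b) = (16 + b)/(14 + b)
-151 + q(-22)*229 = -151 + ((16 - 22)/(14 - 22))*229 = -151 + (-6/(-8))*229 = -151 - ⅛*(-6)*229 = -151 + (¾)*229 = -151 + 687/4 = 83/4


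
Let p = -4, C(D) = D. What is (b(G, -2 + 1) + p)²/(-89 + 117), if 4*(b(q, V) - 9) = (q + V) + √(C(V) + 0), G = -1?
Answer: (18 + I)²/448 ≈ 0.72098 + 0.080357*I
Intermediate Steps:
b(q, V) = 9 + V/4 + q/4 + √V/4 (b(q, V) = 9 + ((q + V) + √(V + 0))/4 = 9 + ((V + q) + √V)/4 = 9 + (V + q + √V)/4 = 9 + (V/4 + q/4 + √V/4) = 9 + V/4 + q/4 + √V/4)
(b(G, -2 + 1) + p)²/(-89 + 117) = ((9 + (-2 + 1)/4 + (¼)*(-1) + √(-2 + 1)/4) - 4)²/(-89 + 117) = ((9 + (¼)*(-1) - ¼ + √(-1)/4) - 4)²/28 = ((9 - ¼ - ¼ + I/4) - 4)²/28 = ((17/2 + I/4) - 4)²/28 = (9/2 + I/4)²/28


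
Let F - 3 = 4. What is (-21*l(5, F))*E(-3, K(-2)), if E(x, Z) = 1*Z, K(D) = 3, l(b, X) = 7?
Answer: -441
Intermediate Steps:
F = 7 (F = 3 + 4 = 7)
E(x, Z) = Z
(-21*l(5, F))*E(-3, K(-2)) = -21*7*3 = -147*3 = -441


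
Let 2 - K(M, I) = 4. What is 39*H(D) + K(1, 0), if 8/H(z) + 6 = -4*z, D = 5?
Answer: -14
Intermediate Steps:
K(M, I) = -2 (K(M, I) = 2 - 1*4 = 2 - 4 = -2)
H(z) = 8/(-6 - 4*z)
39*H(D) + K(1, 0) = 39*(-4/(3 + 2*5)) - 2 = 39*(-4/(3 + 10)) - 2 = 39*(-4/13) - 2 = -12 - 2 = -14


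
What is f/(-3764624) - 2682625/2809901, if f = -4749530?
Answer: 1623317319265/5289110371112 ≈ 0.30692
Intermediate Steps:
f/(-3764624) - 2682625/2809901 = -4749530/(-3764624) - 2682625/2809901 = -4749530*(-1/3764624) - 2682625*1/2809901 = 2374765/1882312 - 2682625/2809901 = 1623317319265/5289110371112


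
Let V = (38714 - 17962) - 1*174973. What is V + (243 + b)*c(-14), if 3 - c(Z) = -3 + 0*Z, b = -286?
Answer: -154479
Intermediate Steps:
c(Z) = 6 (c(Z) = 3 - (-3 + 0*Z) = 3 - (-3 + 0) = 3 - 1*(-3) = 3 + 3 = 6)
V = -154221 (V = 20752 - 174973 = -154221)
V + (243 + b)*c(-14) = -154221 + (243 - 286)*6 = -154221 - 43*6 = -154221 - 258 = -154479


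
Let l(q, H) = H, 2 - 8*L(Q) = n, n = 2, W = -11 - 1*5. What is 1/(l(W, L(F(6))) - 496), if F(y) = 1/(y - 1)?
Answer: -1/496 ≈ -0.0020161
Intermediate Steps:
W = -16 (W = -11 - 5 = -16)
F(y) = 1/(-1 + y)
L(Q) = 0 (L(Q) = ¼ - ⅛*2 = ¼ - ¼ = 0)
1/(l(W, L(F(6))) - 496) = 1/(0 - 496) = 1/(-496) = -1/496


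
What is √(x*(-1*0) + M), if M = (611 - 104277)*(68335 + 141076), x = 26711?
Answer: I*√21708800726 ≈ 1.4734e+5*I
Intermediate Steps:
M = -21708800726 (M = -103666*209411 = -21708800726)
√(x*(-1*0) + M) = √(26711*(-1*0) - 21708800726) = √(26711*0 - 21708800726) = √(0 - 21708800726) = √(-21708800726) = I*√21708800726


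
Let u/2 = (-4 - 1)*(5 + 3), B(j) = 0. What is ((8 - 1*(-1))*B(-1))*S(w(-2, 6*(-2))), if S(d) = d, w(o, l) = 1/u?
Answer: 0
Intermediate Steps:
u = -80 (u = 2*((-4 - 1)*(5 + 3)) = 2*(-5*8) = 2*(-40) = -80)
w(o, l) = -1/80 (w(o, l) = 1/(-80) = -1/80)
((8 - 1*(-1))*B(-1))*S(w(-2, 6*(-2))) = ((8 - 1*(-1))*0)*(-1/80) = ((8 + 1)*0)*(-1/80) = (9*0)*(-1/80) = 0*(-1/80) = 0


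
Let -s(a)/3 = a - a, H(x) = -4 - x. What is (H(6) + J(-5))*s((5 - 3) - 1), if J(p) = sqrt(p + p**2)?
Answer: 0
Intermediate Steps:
s(a) = 0 (s(a) = -3*(a - a) = -3*0 = 0)
(H(6) + J(-5))*s((5 - 3) - 1) = ((-4 - 1*6) + sqrt(-5*(1 - 5)))*0 = ((-4 - 6) + sqrt(-5*(-4)))*0 = (-10 + sqrt(20))*0 = (-10 + 2*sqrt(5))*0 = 0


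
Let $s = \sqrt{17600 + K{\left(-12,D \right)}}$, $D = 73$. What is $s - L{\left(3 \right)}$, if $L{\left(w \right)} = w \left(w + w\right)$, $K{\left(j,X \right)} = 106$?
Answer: $-18 + \sqrt{17706} \approx 115.06$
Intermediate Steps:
$s = \sqrt{17706}$ ($s = \sqrt{17600 + 106} = \sqrt{17706} \approx 133.06$)
$L{\left(w \right)} = 2 w^{2}$ ($L{\left(w \right)} = w 2 w = 2 w^{2}$)
$s - L{\left(3 \right)} = \sqrt{17706} - 2 \cdot 3^{2} = \sqrt{17706} - 2 \cdot 9 = \sqrt{17706} - 18 = -18 + \sqrt{17706}$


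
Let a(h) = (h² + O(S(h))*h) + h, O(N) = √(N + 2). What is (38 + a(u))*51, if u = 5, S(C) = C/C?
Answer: 3468 + 255*√3 ≈ 3909.7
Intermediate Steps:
S(C) = 1
O(N) = √(2 + N)
a(h) = h + h² + h*√3 (a(h) = (h² + √(2 + 1)*h) + h = (h² + √3*h) + h = (h² + h*√3) + h = h + h² + h*√3)
(38 + a(u))*51 = (38 + 5*(1 + 5 + √3))*51 = (38 + 5*(6 + √3))*51 = (38 + (30 + 5*√3))*51 = (68 + 5*√3)*51 = 3468 + 255*√3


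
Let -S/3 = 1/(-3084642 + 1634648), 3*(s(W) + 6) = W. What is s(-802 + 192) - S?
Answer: -910596241/4349982 ≈ -209.33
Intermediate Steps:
s(W) = -6 + W/3
S = 3/1449994 (S = -3/(-3084642 + 1634648) = -3/(-1449994) = -3*(-1/1449994) = 3/1449994 ≈ 2.0690e-6)
s(-802 + 192) - S = (-6 + (-802 + 192)/3) - 1*3/1449994 = (-6 + (⅓)*(-610)) - 3/1449994 = (-6 - 610/3) - 3/1449994 = -628/3 - 3/1449994 = -910596241/4349982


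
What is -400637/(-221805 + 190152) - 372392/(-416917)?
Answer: 178819700105/13196673801 ≈ 13.550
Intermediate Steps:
-400637/(-221805 + 190152) - 372392/(-416917) = -400637/(-31653) - 372392*(-1/416917) = -400637*(-1/31653) + 372392/416917 = 400637/31653 + 372392/416917 = 178819700105/13196673801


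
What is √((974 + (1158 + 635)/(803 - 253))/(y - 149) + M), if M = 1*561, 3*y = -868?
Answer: 3*√10735999270/13150 ≈ 23.638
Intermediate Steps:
y = -868/3 (y = (⅓)*(-868) = -868/3 ≈ -289.33)
M = 561
√((974 + (1158 + 635)/(803 - 253))/(y - 149) + M) = √((974 + (1158 + 635)/(803 - 253))/(-868/3 - 149) + 561) = √((974 + 1793/550)/(-1315/3) + 561) = √((974 + 1793*(1/550))*(-3/1315) + 561) = √((974 + 163/50)*(-3/1315) + 561) = √((48863/50)*(-3/1315) + 561) = √(-146589/65750 + 561) = √(36739161/65750) = 3*√10735999270/13150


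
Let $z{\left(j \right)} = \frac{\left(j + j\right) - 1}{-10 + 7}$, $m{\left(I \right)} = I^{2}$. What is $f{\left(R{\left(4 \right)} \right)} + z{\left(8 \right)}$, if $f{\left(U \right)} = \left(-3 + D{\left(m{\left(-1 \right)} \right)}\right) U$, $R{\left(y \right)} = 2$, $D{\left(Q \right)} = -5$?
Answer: $-21$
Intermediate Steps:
$z{\left(j \right)} = \frac{1}{3} - \frac{2 j}{3}$ ($z{\left(j \right)} = \frac{2 j - 1}{-3} = \left(-1 + 2 j\right) \left(- \frac{1}{3}\right) = \frac{1}{3} - \frac{2 j}{3}$)
$f{\left(U \right)} = - 8 U$ ($f{\left(U \right)} = \left(-3 - 5\right) U = - 8 U$)
$f{\left(R{\left(4 \right)} \right)} + z{\left(8 \right)} = \left(-8\right) 2 + \left(\frac{1}{3} - \frac{16}{3}\right) = -16 + \left(\frac{1}{3} - \frac{16}{3}\right) = -16 - 5 = -21$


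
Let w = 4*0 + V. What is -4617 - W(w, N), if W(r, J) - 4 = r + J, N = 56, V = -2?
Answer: -4675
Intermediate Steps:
w = -2 (w = 4*0 - 2 = 0 - 2 = -2)
W(r, J) = 4 + J + r (W(r, J) = 4 + (r + J) = 4 + (J + r) = 4 + J + r)
-4617 - W(w, N) = -4617 - (4 + 56 - 2) = -4617 - 1*58 = -4617 - 58 = -4675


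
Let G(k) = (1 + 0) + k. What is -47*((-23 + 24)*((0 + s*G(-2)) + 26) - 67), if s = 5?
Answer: 2162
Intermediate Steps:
G(k) = 1 + k
-47*((-23 + 24)*((0 + s*G(-2)) + 26) - 67) = -47*((-23 + 24)*((0 + 5*(1 - 2)) + 26) - 67) = -47*(1*((0 + 5*(-1)) + 26) - 67) = -47*(1*((0 - 5) + 26) - 67) = -47*(1*(-5 + 26) - 67) = -47*(1*21 - 67) = -47*(21 - 67) = -47*(-46) = 2162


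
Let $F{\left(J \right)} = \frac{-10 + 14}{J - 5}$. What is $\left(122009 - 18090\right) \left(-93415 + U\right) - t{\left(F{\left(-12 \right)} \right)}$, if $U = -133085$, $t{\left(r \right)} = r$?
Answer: $- \frac{400140109496}{17} \approx -2.3538 \cdot 10^{10}$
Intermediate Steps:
$F{\left(J \right)} = \frac{4}{-5 + J}$
$\left(122009 - 18090\right) \left(-93415 + U\right) - t{\left(F{\left(-12 \right)} \right)} = \left(122009 - 18090\right) \left(-93415 - 133085\right) - \frac{4}{-5 - 12} = 103919 \left(-226500\right) - \frac{4}{-17} = -23537653500 - 4 \left(- \frac{1}{17}\right) = -23537653500 - - \frac{4}{17} = -23537653500 + \frac{4}{17} = - \frac{400140109496}{17}$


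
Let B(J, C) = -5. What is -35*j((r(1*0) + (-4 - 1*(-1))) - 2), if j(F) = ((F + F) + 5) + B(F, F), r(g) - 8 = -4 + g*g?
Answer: 70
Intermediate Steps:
r(g) = 4 + g² (r(g) = 8 + (-4 + g*g) = 8 + (-4 + g²) = 4 + g²)
j(F) = 2*F (j(F) = ((F + F) + 5) - 5 = (2*F + 5) - 5 = (5 + 2*F) - 5 = 2*F)
-35*j((r(1*0) + (-4 - 1*(-1))) - 2) = -70*(((4 + (1*0)²) + (-4 - 1*(-1))) - 2) = -70*(((4 + 0²) + (-4 + 1)) - 2) = -70*(((4 + 0) - 3) - 2) = -70*((4 - 3) - 2) = -70*(1 - 2) = -70*(-1) = -35*(-2) = 70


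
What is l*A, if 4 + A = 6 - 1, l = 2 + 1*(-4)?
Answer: -2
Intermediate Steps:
l = -2 (l = 2 - 4 = -2)
A = 1 (A = -4 + (6 - 1) = -4 + 5 = 1)
l*A = -2*1 = -2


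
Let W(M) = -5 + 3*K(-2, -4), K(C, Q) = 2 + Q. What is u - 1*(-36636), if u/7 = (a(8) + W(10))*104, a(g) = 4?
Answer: 31540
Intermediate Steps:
W(M) = -11 (W(M) = -5 + 3*(2 - 4) = -5 + 3*(-2) = -5 - 6 = -11)
u = -5096 (u = 7*((4 - 11)*104) = 7*(-7*104) = 7*(-728) = -5096)
u - 1*(-36636) = -5096 - 1*(-36636) = -5096 + 36636 = 31540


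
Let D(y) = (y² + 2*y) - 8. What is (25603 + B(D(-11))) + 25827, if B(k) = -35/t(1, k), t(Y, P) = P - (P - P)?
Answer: 668585/13 ≈ 51430.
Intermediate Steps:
t(Y, P) = P (t(Y, P) = P - 1*0 = P + 0 = P)
D(y) = -8 + y² + 2*y
B(k) = -35/k
(25603 + B(D(-11))) + 25827 = (25603 - 35/(-8 + (-11)² + 2*(-11))) + 25827 = (25603 - 35/(-8 + 121 - 22)) + 25827 = (25603 - 35/91) + 25827 = (25603 - 35*1/91) + 25827 = (25603 - 5/13) + 25827 = 332834/13 + 25827 = 668585/13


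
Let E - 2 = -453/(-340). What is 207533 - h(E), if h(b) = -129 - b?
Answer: 70606213/340 ≈ 2.0767e+5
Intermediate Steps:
E = 1133/340 (E = 2 - 453/(-340) = 2 - 453*(-1/340) = 2 + 453/340 = 1133/340 ≈ 3.3324)
207533 - h(E) = 207533 - (-129 - 1*1133/340) = 207533 - (-129 - 1133/340) = 207533 - 1*(-44993/340) = 207533 + 44993/340 = 70606213/340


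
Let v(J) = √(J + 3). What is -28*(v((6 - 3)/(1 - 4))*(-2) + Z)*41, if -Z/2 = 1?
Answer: 2296 + 2296*√2 ≈ 5543.0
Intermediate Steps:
Z = -2 (Z = -2*1 = -2)
v(J) = √(3 + J)
-28*(v((6 - 3)/(1 - 4))*(-2) + Z)*41 = -28*(√(3 + (6 - 3)/(1 - 4))*(-2) - 2)*41 = -28*(√(3 + 3/(-3))*(-2) - 2)*41 = -28*(√(3 + 3*(-⅓))*(-2) - 2)*41 = -28*(√(3 - 1)*(-2) - 2)*41 = -28*(√2*(-2) - 2)*41 = -28*(-2*√2 - 2)*41 = -28*(-2 - 2*√2)*41 = (56 + 56*√2)*41 = 2296 + 2296*√2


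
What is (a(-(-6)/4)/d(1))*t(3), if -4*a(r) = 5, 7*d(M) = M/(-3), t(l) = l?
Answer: 315/4 ≈ 78.750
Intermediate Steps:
d(M) = -M/21 (d(M) = (M/(-3))/7 = (M*(-⅓))/7 = (-M/3)/7 = -M/21)
a(r) = -5/4 (a(r) = -¼*5 = -5/4)
(a(-(-6)/4)/d(1))*t(3) = -5/(4*((-1/21*1)))*3 = -5/(4*(-1/21))*3 = -5/4*(-21)*3 = (105/4)*3 = 315/4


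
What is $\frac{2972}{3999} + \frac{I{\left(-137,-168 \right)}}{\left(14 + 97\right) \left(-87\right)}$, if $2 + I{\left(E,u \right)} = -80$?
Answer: $\frac{9676174}{12872781} \approx 0.75168$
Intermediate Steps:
$I{\left(E,u \right)} = -82$ ($I{\left(E,u \right)} = -2 - 80 = -82$)
$\frac{2972}{3999} + \frac{I{\left(-137,-168 \right)}}{\left(14 + 97\right) \left(-87\right)} = \frac{2972}{3999} - \frac{82}{\left(14 + 97\right) \left(-87\right)} = 2972 \cdot \frac{1}{3999} - \frac{82}{111 \left(-87\right)} = \frac{2972}{3999} - \frac{82}{-9657} = \frac{2972}{3999} - - \frac{82}{9657} = \frac{2972}{3999} + \frac{82}{9657} = \frac{9676174}{12872781}$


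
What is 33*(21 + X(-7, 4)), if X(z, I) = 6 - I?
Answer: 759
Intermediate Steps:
33*(21 + X(-7, 4)) = 33*(21 + (6 - 1*4)) = 33*(21 + (6 - 4)) = 33*(21 + 2) = 33*23 = 759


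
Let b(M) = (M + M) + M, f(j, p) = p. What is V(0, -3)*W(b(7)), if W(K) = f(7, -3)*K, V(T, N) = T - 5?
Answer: 315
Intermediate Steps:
V(T, N) = -5 + T
b(M) = 3*M (b(M) = 2*M + M = 3*M)
W(K) = -3*K
V(0, -3)*W(b(7)) = (-5 + 0)*(-9*7) = -(-15)*21 = -5*(-63) = 315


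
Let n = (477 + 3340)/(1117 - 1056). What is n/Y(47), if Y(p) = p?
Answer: 3817/2867 ≈ 1.3314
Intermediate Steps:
n = 3817/61 ≈ 62.574
n/Y(47) = (3817/61)/47 = (3817/61)*(1/47) = 3817/2867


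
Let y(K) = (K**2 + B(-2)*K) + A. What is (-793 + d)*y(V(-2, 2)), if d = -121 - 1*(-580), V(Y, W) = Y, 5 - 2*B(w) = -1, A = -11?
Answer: 4342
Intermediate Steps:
B(w) = 3 (B(w) = 5/2 - 1/2*(-1) = 5/2 + 1/2 = 3)
d = 459 (d = -121 + 580 = 459)
y(K) = -11 + K**2 + 3*K (y(K) = (K**2 + 3*K) - 11 = -11 + K**2 + 3*K)
(-793 + d)*y(V(-2, 2)) = (-793 + 459)*(-11 + (-2)**2 + 3*(-2)) = -334*(-11 + 4 - 6) = -334*(-13) = 4342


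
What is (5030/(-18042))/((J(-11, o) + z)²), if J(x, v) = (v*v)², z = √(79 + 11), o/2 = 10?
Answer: -1287680004527/118240050368624641461402 + 8048000*√10/19706675061437440243567 ≈ -1.0889e-11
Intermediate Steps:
o = 20 (o = 2*10 = 20)
z = 3*√10 (z = √90 = 3*√10 ≈ 9.4868)
J(x, v) = v⁴ (J(x, v) = (v²)² = v⁴)
(5030/(-18042))/((J(-11, o) + z)²) = (5030/(-18042))/((20⁴ + 3*√10)²) = (5030*(-1/18042))/((160000 + 3*√10)²) = -2515/(9021*(160000 + 3*√10)²)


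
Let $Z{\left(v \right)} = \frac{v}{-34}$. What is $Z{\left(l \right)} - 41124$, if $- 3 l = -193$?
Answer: $- \frac{4194841}{102} \approx -41126.0$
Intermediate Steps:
$l = \frac{193}{3}$ ($l = \left(- \frac{1}{3}\right) \left(-193\right) = \frac{193}{3} \approx 64.333$)
$Z{\left(v \right)} = - \frac{v}{34}$ ($Z{\left(v \right)} = v \left(- \frac{1}{34}\right) = - \frac{v}{34}$)
$Z{\left(l \right)} - 41124 = \left(- \frac{1}{34}\right) \frac{193}{3} - 41124 = - \frac{193}{102} - 41124 = - \frac{4194841}{102}$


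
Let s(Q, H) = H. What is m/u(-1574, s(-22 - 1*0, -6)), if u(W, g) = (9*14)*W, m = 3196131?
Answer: -1065377/66108 ≈ -16.116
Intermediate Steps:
u(W, g) = 126*W
m/u(-1574, s(-22 - 1*0, -6)) = 3196131/((126*(-1574))) = 3196131/(-198324) = 3196131*(-1/198324) = -1065377/66108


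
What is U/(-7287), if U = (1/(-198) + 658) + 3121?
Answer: -748241/1442826 ≈ -0.51859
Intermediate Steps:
U = 748241/198 (U = (-1/198 + 658) + 3121 = 130283/198 + 3121 = 748241/198 ≈ 3779.0)
U/(-7287) = (748241/198)/(-7287) = (748241/198)*(-1/7287) = -748241/1442826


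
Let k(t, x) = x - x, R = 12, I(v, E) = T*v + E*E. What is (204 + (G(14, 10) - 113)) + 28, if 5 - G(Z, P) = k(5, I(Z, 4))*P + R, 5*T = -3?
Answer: 112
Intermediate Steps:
T = -3/5 (T = (1/5)*(-3) = -3/5 ≈ -0.60000)
I(v, E) = E**2 - 3*v/5 (I(v, E) = -3*v/5 + E*E = -3*v/5 + E**2 = E**2 - 3*v/5)
k(t, x) = 0
G(Z, P) = -7 (G(Z, P) = 5 - (0*P + 12) = 5 - (0 + 12) = 5 - 1*12 = 5 - 12 = -7)
(204 + (G(14, 10) - 113)) + 28 = (204 + (-7 - 113)) + 28 = (204 - 120) + 28 = 84 + 28 = 112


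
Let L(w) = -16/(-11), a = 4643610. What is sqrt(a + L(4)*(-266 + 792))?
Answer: sqrt(561969386)/11 ≈ 2155.1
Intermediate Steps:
L(w) = 16/11 (L(w) = -16*(-1/11) = 16/11)
sqrt(a + L(4)*(-266 + 792)) = sqrt(4643610 + 16*(-266 + 792)/11) = sqrt(4643610 + (16/11)*526) = sqrt(4643610 + 8416/11) = sqrt(51088126/11) = sqrt(561969386)/11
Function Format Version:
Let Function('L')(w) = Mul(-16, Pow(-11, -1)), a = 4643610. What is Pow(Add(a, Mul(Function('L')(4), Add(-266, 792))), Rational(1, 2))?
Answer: Mul(Rational(1, 11), Pow(561969386, Rational(1, 2))) ≈ 2155.1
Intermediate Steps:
Function('L')(w) = Rational(16, 11) (Function('L')(w) = Mul(-16, Rational(-1, 11)) = Rational(16, 11))
Pow(Add(a, Mul(Function('L')(4), Add(-266, 792))), Rational(1, 2)) = Pow(Add(4643610, Mul(Rational(16, 11), Add(-266, 792))), Rational(1, 2)) = Pow(Add(4643610, Mul(Rational(16, 11), 526)), Rational(1, 2)) = Pow(Add(4643610, Rational(8416, 11)), Rational(1, 2)) = Pow(Rational(51088126, 11), Rational(1, 2)) = Mul(Rational(1, 11), Pow(561969386, Rational(1, 2)))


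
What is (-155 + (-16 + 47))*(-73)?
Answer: 9052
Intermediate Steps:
(-155 + (-16 + 47))*(-73) = (-155 + 31)*(-73) = -124*(-73) = 9052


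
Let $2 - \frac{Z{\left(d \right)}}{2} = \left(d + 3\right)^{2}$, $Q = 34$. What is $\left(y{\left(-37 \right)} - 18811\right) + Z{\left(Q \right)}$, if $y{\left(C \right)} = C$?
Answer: $-21582$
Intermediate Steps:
$Z{\left(d \right)} = 4 - 2 \left(3 + d\right)^{2}$ ($Z{\left(d \right)} = 4 - 2 \left(d + 3\right)^{2} = 4 - 2 \left(3 + d\right)^{2}$)
$\left(y{\left(-37 \right)} - 18811\right) + Z{\left(Q \right)} = \left(-37 - 18811\right) + \left(4 - 2 \left(3 + 34\right)^{2}\right) = -18848 + \left(4 - 2 \cdot 37^{2}\right) = -18848 + \left(4 - 2738\right) = -18848 - 2734 = -21582$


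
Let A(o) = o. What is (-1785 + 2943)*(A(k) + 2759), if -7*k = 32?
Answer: 22327398/7 ≈ 3.1896e+6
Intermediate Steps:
k = -32/7 (k = -1/7*32 = -32/7 ≈ -4.5714)
(-1785 + 2943)*(A(k) + 2759) = (-1785 + 2943)*(-32/7 + 2759) = 1158*(19281/7) = 22327398/7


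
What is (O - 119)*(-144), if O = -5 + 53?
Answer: 10224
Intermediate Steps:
O = 48
(O - 119)*(-144) = (48 - 119)*(-144) = -71*(-144) = 10224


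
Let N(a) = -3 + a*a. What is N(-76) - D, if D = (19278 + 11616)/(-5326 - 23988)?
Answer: 84630308/14657 ≈ 5774.1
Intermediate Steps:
D = -15447/14657 (D = 30894/(-29314) = 30894*(-1/29314) = -15447/14657 ≈ -1.0539)
N(a) = -3 + a²
N(-76) - D = (-3 + (-76)²) - 1*(-15447/14657) = (-3 + 5776) + 15447/14657 = 5773 + 15447/14657 = 84630308/14657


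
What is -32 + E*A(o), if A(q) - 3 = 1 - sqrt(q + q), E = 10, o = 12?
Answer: 8 - 20*sqrt(6) ≈ -40.990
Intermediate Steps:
A(q) = 4 - sqrt(2)*sqrt(q) (A(q) = 3 + (1 - sqrt(q + q)) = 3 + (1 - sqrt(2*q)) = 3 + (1 - sqrt(2)*sqrt(q)) = 4 - sqrt(2)*sqrt(q))
-32 + E*A(o) = -32 + 10*(4 - sqrt(2)*sqrt(12)) = -32 + 10*(4 - sqrt(2)*2*sqrt(3)) = -32 + 10*(4 - 2*sqrt(6)) = -32 + (40 - 20*sqrt(6)) = 8 - 20*sqrt(6)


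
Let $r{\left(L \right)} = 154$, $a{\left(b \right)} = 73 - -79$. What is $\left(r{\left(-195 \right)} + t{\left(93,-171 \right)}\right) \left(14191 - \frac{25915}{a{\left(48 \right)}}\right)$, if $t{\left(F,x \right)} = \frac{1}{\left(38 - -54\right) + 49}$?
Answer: $\frac{46277205655}{21432} \approx 2.1593 \cdot 10^{6}$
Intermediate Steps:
$a{\left(b \right)} = 152$ ($a{\left(b \right)} = 73 + 79 = 152$)
$t{\left(F,x \right)} = \frac{1}{141}$ ($t{\left(F,x \right)} = \frac{1}{\left(38 + 54\right) + 49} = \frac{1}{92 + 49} = \frac{1}{141}$)
$\left(r{\left(-195 \right)} + t{\left(93,-171 \right)}\right) \left(14191 - \frac{25915}{a{\left(48 \right)}}\right) = \left(154 + \frac{1}{141}\right) \left(14191 - \frac{25915}{152}\right) = \frac{21715 \left(14191 - \frac{25915}{152}\right)}{141} = \frac{21715}{141} \cdot \frac{2131117}{152} = \frac{46277205655}{21432}$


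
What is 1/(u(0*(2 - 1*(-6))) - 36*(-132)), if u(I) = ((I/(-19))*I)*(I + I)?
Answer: 1/4752 ≈ 0.00021044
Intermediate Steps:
u(I) = -2*I**3/19 (u(I) = ((I*(-1/19))*I)*(2*I) = ((-I/19)*I)*(2*I) = (-I**2/19)*(2*I) = -2*I**3/19)
1/(u(0*(2 - 1*(-6))) - 36*(-132)) = 1/(-2*(0*(2 - 1*(-6)))**3/19 - 36*(-132)) = 1/(-2*(0*(2 + 6))**3/19 + 4752) = 1/(-2*(0*8)**3/19 + 4752) = 1/(-2/19*0**3 + 4752) = 1/(-2/19*0 + 4752) = 1/(0 + 4752) = 1/4752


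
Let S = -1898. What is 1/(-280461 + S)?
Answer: -1/282359 ≈ -3.5416e-6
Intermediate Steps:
1/(-280461 + S) = 1/(-280461 - 1898) = 1/(-282359) = -1/282359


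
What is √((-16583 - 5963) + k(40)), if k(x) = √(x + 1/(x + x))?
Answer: √(-2254600 + 5*√16005)/10 ≈ 150.13*I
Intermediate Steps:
k(x) = √(x + 1/(2*x))
√((-16583 - 5963) + k(40)) = √((-16583 - 5963) + √(2/40 + 4*40)/2) = √(-22546 + √(2*(1/40) + 160)/2) = √(-22546 + √(1/20 + 160)/2) = √(-22546 + √(3201/20)/2) = √(-22546 + (√16005/10)/2) = √(-22546 + √16005/20)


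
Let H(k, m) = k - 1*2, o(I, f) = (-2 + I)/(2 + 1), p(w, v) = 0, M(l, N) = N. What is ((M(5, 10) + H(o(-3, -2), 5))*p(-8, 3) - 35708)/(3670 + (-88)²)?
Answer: -17854/5707 ≈ -3.1284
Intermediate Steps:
o(I, f) = -⅔ + I/3 (o(I, f) = (-2 + I)/3 = (-2 + I)*(⅓) = -⅔ + I/3)
H(k, m) = -2 + k (H(k, m) = k - 2 = -2 + k)
((M(5, 10) + H(o(-3, -2), 5))*p(-8, 3) - 35708)/(3670 + (-88)²) = ((10 + (-2 + (-⅔ + (⅓)*(-3))))*0 - 35708)/(3670 + (-88)²) = ((10 + (-2 + (-⅔ - 1)))*0 - 35708)/(3670 + 7744) = ((10 + (-2 - 5/3))*0 - 35708)/11414 = ((10 - 11/3)*0 - 35708)*(1/11414) = ((19/3)*0 - 35708)*(1/11414) = (0 - 35708)*(1/11414) = -35708*1/11414 = -17854/5707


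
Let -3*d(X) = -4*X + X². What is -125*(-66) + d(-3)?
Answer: 8243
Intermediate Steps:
d(X) = -X²/3 + 4*X/3 (d(X) = -(-4*X + X²)/3 = -(X² - 4*X)/3 = -X²/3 + 4*X/3)
-125*(-66) + d(-3) = -125*(-66) + (⅓)*(-3)*(4 - 1*(-3)) = 8250 + (⅓)*(-3)*(4 + 3) = 8250 + (⅓)*(-3)*7 = 8250 - 7 = 8243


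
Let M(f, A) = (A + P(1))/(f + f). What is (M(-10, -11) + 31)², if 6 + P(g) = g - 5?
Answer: 410881/400 ≈ 1027.2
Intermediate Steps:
P(g) = -11 + g (P(g) = -6 + (g - 5) = -6 + (-5 + g) = -11 + g)
M(f, A) = (-10 + A)/(2*f) (M(f, A) = (A + (-11 + 1))/(f + f) = (A - 10)/((2*f)) = (-10 + A)*(1/(2*f)) = (-10 + A)/(2*f))
(M(-10, -11) + 31)² = ((½)*(-10 - 11)/(-10) + 31)² = ((½)*(-⅒)*(-21) + 31)² = (21/20 + 31)² = (641/20)² = 410881/400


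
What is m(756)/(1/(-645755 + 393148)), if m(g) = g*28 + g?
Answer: -5538155868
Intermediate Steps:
m(g) = 29*g (m(g) = 28*g + g = 29*g)
m(756)/(1/(-645755 + 393148)) = (29*756)/(1/(-645755 + 393148)) = 21924/(1/(-252607)) = 21924/(-1/252607) = 21924*(-252607) = -5538155868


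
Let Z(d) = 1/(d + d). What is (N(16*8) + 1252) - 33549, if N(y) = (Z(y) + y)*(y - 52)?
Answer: -1444397/64 ≈ -22569.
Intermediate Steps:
Z(d) = 1/(2*d)
N(y) = (-52 + y)*(y + 1/(2*y)) (N(y) = (1/(2*y) + y)*(y - 52) = (y + 1/(2*y))*(-52 + y) = (-52 + y)*(y + 1/(2*y)))
(N(16*8) + 1252) - 33549 = ((½ + (16*8)² - 832*8 - 26/(16*8)) + 1252) - 33549 = ((½ + 128² - 52*128 - 26/128) + 1252) - 33549 = ((½ + 16384 - 6656 - 26*1/128) + 1252) - 33549 = ((½ + 16384 - 6656 - 13/64) + 1252) - 33549 = (622611/64 + 1252) - 33549 = 702739/64 - 33549 = -1444397/64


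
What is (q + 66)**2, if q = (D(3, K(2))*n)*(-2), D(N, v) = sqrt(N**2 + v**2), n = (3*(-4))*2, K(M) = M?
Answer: 34308 + 6336*sqrt(13) ≈ 57153.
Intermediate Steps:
n = -24 (n = -12*2 = -24)
q = 48*sqrt(13) (q = (sqrt(3**2 + 2**2)*(-24))*(-2) = (sqrt(9 + 4)*(-24))*(-2) = (sqrt(13)*(-24))*(-2) = -24*sqrt(13)*(-2) = 48*sqrt(13) ≈ 173.07)
(q + 66)**2 = (48*sqrt(13) + 66)**2 = (66 + 48*sqrt(13))**2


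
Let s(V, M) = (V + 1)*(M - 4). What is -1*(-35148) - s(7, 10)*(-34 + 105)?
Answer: 31740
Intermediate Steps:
s(V, M) = (1 + V)*(-4 + M)
-1*(-35148) - s(7, 10)*(-34 + 105) = -1*(-35148) - (-4 + 10 - 4*7 + 10*7)*(-34 + 105) = 35148 - (-4 + 10 - 28 + 70)*71 = 35148 - 48*71 = 35148 - 1*3408 = 35148 - 3408 = 31740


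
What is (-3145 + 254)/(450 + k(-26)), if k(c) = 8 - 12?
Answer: -2891/446 ≈ -6.4821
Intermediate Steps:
k(c) = -4
(-3145 + 254)/(450 + k(-26)) = (-3145 + 254)/(450 - 4) = -2891/446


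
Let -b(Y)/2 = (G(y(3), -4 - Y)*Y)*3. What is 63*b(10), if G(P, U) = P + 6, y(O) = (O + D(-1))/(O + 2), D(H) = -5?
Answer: -21168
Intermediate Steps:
y(O) = (-5 + O)/(2 + O) (y(O) = (O - 5)/(O + 2) = (-5 + O)/(2 + O))
G(P, U) = 6 + P
b(Y) = -168*Y/5 (b(Y) = -2*(6 + (-5 + 3)/(2 + 3))*Y*3 = -2*(6 - 2/5)*Y*3 = -2*28*Y/5*3 = -168*Y/5)
63*b(10) = 63*(-168/5*10) = 63*(-336) = -21168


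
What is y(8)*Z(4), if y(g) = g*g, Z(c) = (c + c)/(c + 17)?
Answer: 512/21 ≈ 24.381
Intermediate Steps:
Z(c) = 2*c/(17 + c) (Z(c) = (2*c)/(17 + c) = 2*c/(17 + c))
y(g) = g²
y(8)*Z(4) = 8²*(2*4/(17 + 4)) = 64*(2*4/21) = 64*(2*4*(1/21)) = 64*(8/21) = 512/21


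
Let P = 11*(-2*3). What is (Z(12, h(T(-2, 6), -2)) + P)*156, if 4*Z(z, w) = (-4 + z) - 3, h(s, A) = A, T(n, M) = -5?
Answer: -10101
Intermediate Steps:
Z(z, w) = -7/4 + z/4 (Z(z, w) = ((-4 + z) - 3)/4 = (-7 + z)/4 = -7/4 + z/4)
P = -66 (P = 11*(-6) = -66)
(Z(12, h(T(-2, 6), -2)) + P)*156 = ((-7/4 + (¼)*12) - 66)*156 = ((-7/4 + 3) - 66)*156 = (5/4 - 66)*156 = -259/4*156 = -10101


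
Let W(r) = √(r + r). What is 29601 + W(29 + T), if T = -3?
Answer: 29601 + 2*√13 ≈ 29608.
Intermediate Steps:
W(r) = √2*√r (W(r) = √(2*r) = √2*√r)
29601 + W(29 + T) = 29601 + √2*√(29 - 3) = 29601 + √2*√26 = 29601 + 2*√13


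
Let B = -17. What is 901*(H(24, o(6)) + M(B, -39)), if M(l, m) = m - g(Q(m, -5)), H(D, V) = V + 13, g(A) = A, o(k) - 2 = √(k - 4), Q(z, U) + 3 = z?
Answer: 16218 + 901*√2 ≈ 17492.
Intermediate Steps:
Q(z, U) = -3 + z
o(k) = 2 + √(-4 + k) (o(k) = 2 + √(k - 4) = 2 + √(-4 + k))
H(D, V) = 13 + V
M(l, m) = 3 (M(l, m) = m - (-3 + m) = m + (3 - m) = 3)
901*(H(24, o(6)) + M(B, -39)) = 901*((13 + (2 + √(-4 + 6))) + 3) = 901*((13 + (2 + √2)) + 3) = 901*((15 + √2) + 3) = 901*(18 + √2) = 16218 + 901*√2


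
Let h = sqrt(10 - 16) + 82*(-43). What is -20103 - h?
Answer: -16577 - I*sqrt(6) ≈ -16577.0 - 2.4495*I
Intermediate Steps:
h = -3526 + I*sqrt(6) (h = sqrt(-6) - 3526 = I*sqrt(6) - 3526 = -3526 + I*sqrt(6) ≈ -3526.0 + 2.4495*I)
-20103 - h = -20103 - (-3526 + I*sqrt(6)) = -20103 + (3526 - I*sqrt(6)) = -16577 - I*sqrt(6)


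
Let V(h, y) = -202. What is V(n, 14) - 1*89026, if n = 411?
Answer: -89228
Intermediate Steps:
V(n, 14) - 1*89026 = -202 - 1*89026 = -202 - 89026 = -89228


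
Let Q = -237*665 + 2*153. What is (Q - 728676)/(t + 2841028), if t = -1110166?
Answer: -295325/576954 ≈ -0.51187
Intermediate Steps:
Q = -157299 (Q = -157605 + 306 = -157299)
(Q - 728676)/(t + 2841028) = (-157299 - 728676)/(-1110166 + 2841028) = -885975/1730862 = -885975*1/1730862 = -295325/576954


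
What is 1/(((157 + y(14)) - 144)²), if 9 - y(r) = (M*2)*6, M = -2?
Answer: 1/2116 ≈ 0.00047259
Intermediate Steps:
y(r) = 33 (y(r) = 9 - (-2*2)*6 = 9 - (-4)*6 = 9 - 1*(-24) = 9 + 24 = 33)
1/(((157 + y(14)) - 144)²) = 1/(((157 + 33) - 144)²) = 1/((190 - 144)²) = 1/(46²) = 1/2116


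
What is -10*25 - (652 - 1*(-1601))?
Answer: -2503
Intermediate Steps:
-10*25 - (652 - 1*(-1601)) = -250 - (652 + 1601) = -250 - 1*2253 = -250 - 2253 = -2503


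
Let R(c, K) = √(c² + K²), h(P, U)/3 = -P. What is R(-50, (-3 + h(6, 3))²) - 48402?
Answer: -48402 + √196981 ≈ -47958.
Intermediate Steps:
h(P, U) = -3*P (h(P, U) = 3*(-P) = -3*P)
R(c, K) = √(K² + c²)
R(-50, (-3 + h(6, 3))²) - 48402 = √(((-3 - 3*6)²)² + (-50)²) - 48402 = √(((-3 - 18)²)² + 2500) - 48402 = √(((-21)²)² + 2500) - 48402 = √(441² + 2500) - 48402 = √(194481 + 2500) - 48402 = √196981 - 48402 = -48402 + √196981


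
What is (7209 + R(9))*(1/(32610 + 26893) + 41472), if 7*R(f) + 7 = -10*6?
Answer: 124362633383132/416521 ≈ 2.9857e+8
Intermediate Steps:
R(f) = -67/7 (R(f) = -1 + (-10*6)/7 = -1 + (⅐)*(-60) = -1 - 60/7 = -67/7)
(7209 + R(9))*(1/(32610 + 26893) + 41472) = (7209 - 67/7)*(1/(32610 + 26893) + 41472) = 50396*(1/59503 + 41472)/7 = (50396/7)*(2467708417/59503) = 124362633383132/416521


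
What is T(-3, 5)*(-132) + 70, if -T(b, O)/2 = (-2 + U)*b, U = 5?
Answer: -2306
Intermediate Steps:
T(b, O) = -6*b (T(b, O) = -2*(-2 + 5)*b = -6*b)
T(-3, 5)*(-132) + 70 = -6*(-3)*(-132) + 70 = 18*(-132) + 70 = -2376 + 70 = -2306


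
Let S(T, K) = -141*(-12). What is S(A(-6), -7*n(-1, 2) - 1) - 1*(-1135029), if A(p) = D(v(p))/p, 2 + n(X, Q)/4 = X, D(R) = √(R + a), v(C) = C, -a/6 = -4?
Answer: 1136721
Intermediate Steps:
a = 24 (a = -6*(-4) = 24)
D(R) = √(24 + R) (D(R) = √(R + 24) = √(24 + R))
n(X, Q) = -8 + 4*X
A(p) = √(24 + p)/p
S(T, K) = 1692
S(A(-6), -7*n(-1, 2) - 1) - 1*(-1135029) = 1692 - 1*(-1135029) = 1692 + 1135029 = 1136721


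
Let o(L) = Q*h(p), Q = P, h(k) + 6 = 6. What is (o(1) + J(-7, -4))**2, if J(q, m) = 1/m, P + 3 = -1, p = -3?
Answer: 1/16 ≈ 0.062500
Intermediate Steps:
P = -4 (P = -3 - 1 = -4)
h(k) = 0 (h(k) = -6 + 6 = 0)
Q = -4
o(L) = 0 (o(L) = -4*0 = 0)
(o(1) + J(-7, -4))**2 = (0 + 1/(-4))**2 = (0 - 1/4)**2 = (-1/4)**2 = 1/16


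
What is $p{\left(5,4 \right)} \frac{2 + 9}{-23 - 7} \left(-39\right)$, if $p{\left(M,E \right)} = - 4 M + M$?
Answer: $- \frac{429}{2} \approx -214.5$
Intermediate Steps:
$p{\left(M,E \right)} = - 3 M$
$p{\left(5,4 \right)} \frac{2 + 9}{-23 - 7} \left(-39\right) = \left(-3\right) 5 \frac{2 + 9}{-23 - 7} \left(-39\right) = - 15 \frac{11}{-30} \left(-39\right) = - 15 \cdot 11 \left(- \frac{1}{30}\right) \left(-39\right) = \left(-15\right) \left(- \frac{11}{30}\right) \left(-39\right) = \frac{11}{2} \left(-39\right) = - \frac{429}{2}$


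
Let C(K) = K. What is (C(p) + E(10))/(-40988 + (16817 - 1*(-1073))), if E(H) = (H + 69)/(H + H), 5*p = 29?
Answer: -39/92392 ≈ -0.00042211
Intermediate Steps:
p = 29/5 (p = (⅕)*29 = 29/5 ≈ 5.8000)
E(H) = (69 + H)/(2*H) (E(H) = (69 + H)/((2*H)) = (69 + H)*(1/(2*H)) = (69 + H)/(2*H))
(C(p) + E(10))/(-40988 + (16817 - 1*(-1073))) = (29/5 + (½)*(69 + 10)/10)/(-40988 + (16817 - 1*(-1073))) = (29/5 + (½)*(⅒)*79)/(-40988 + (16817 + 1073)) = (29/5 + 79/20)/(-40988 + 17890) = (39/4)/(-23098) = (39/4)*(-1/23098) = -39/92392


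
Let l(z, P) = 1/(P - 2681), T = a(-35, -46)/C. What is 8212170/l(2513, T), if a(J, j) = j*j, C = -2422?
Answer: -26671066905330/1211 ≈ -2.2024e+10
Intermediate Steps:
a(J, j) = j²
T = -1058/1211 (T = (-46)²/(-2422) = 2116*(-1/2422) = -1058/1211 ≈ -0.87366)
l(z, P) = 1/(-2681 + P)
8212170/l(2513, T) = 8212170/(1/(-2681 - 1058/1211)) = 8212170/(1/(-3247749/1211)) = 8212170/(-1211/3247749) = 8212170*(-3247749/1211) = -26671066905330/1211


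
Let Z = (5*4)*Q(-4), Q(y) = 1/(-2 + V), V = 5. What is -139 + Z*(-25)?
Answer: -917/3 ≈ -305.67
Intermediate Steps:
Q(y) = 1/3 (Q(y) = 1/(-2 + 5) = 1/3)
Z = 20/3 (Z = (5*4)*(1/3) = 20*(1/3) = 20/3 ≈ 6.6667)
-139 + Z*(-25) = -139 + (20/3)*(-25) = -139 - 500/3 = -917/3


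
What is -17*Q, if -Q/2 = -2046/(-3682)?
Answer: 34782/1841 ≈ 18.893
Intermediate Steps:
Q = -2046/1841 (Q = -(-4092)/(-3682) = -(-4092)*(-1)/3682 = -2*1023/1841 = -2046/1841 ≈ -1.1114)
-17*Q = -17*(-2046/1841) = 34782/1841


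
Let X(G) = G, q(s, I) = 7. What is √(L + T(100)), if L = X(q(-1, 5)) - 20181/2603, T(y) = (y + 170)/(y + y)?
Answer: √404519215/26030 ≈ 0.77267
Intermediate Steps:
T(y) = (170 + y)/(2*y) (T(y) = (170 + y)/((2*y)) = (170 + y)*(1/(2*y)) = (170 + y)/(2*y))
L = -1960/2603 (L = 7 - 20181/2603 = -1960/2603 ≈ -0.75298)
√(L + T(100)) = √(-1960/2603 + (½)*(170 + 100)/100) = √(-1960/2603 + (½)*(1/100)*270) = √(-1960/2603 + 27/20) = √(31081/52060) = √404519215/26030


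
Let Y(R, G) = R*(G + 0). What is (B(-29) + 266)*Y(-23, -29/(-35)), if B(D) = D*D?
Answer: -738369/35 ≈ -21096.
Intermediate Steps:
Y(R, G) = G*R (Y(R, G) = R*G = G*R)
B(D) = D²
(B(-29) + 266)*Y(-23, -29/(-35)) = ((-29)² + 266)*(-29/(-35)*(-23)) = (841 + 266)*(-29*(-1/35)*(-23)) = 1107*((29/35)*(-23)) = 1107*(-667/35) = -738369/35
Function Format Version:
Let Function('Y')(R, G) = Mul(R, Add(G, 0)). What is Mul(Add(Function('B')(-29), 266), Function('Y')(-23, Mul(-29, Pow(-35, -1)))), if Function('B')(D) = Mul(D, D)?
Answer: Rational(-738369, 35) ≈ -21096.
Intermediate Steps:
Function('Y')(R, G) = Mul(G, R) (Function('Y')(R, G) = Mul(R, G) = Mul(G, R))
Function('B')(D) = Pow(D, 2)
Mul(Add(Function('B')(-29), 266), Function('Y')(-23, Mul(-29, Pow(-35, -1)))) = Mul(Add(Pow(-29, 2), 266), Mul(Mul(-29, Pow(-35, -1)), -23)) = Mul(Add(841, 266), Mul(Mul(-29, Rational(-1, 35)), -23)) = Mul(1107, Mul(Rational(29, 35), -23)) = Mul(1107, Rational(-667, 35)) = Rational(-738369, 35)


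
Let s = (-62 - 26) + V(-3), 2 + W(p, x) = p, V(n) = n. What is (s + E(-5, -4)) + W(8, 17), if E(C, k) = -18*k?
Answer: -13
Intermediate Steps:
W(p, x) = -2 + p
s = -91 (s = (-62 - 26) - 3 = -88 - 3 = -91)
(s + E(-5, -4)) + W(8, 17) = (-91 - 18*(-4)) + (-2 + 8) = (-91 + 72) + 6 = -19 + 6 = -13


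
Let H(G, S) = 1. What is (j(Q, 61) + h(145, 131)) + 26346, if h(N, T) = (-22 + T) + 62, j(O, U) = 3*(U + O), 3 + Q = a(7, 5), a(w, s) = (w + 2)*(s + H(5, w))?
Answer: 26853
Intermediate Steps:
a(w, s) = (1 + s)*(2 + w) (a(w, s) = (w + 2)*(s + 1) = (2 + w)*(1 + s) = (1 + s)*(2 + w))
Q = 51 (Q = -3 + (2 + 7 + 2*5 + 5*7) = -3 + (2 + 7 + 10 + 35) = -3 + 54 = 51)
j(O, U) = 3*O + 3*U (j(O, U) = 3*(O + U) = 3*O + 3*U)
h(N, T) = 40 + T
(j(Q, 61) + h(145, 131)) + 26346 = ((3*51 + 3*61) + (40 + 131)) + 26346 = ((153 + 183) + 171) + 26346 = (336 + 171) + 26346 = 507 + 26346 = 26853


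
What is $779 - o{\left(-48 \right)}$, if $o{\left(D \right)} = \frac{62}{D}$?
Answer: $\frac{18727}{24} \approx 780.29$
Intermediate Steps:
$779 - o{\left(-48 \right)} = 779 - \frac{62}{-48} = 779 - 62 \left(- \frac{1}{48}\right) = 779 - - \frac{31}{24} = 779 + \frac{31}{24} = \frac{18727}{24}$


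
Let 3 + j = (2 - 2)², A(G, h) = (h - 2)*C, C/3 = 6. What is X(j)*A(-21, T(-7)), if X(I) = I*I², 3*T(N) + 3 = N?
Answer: 2592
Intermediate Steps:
C = 18 (C = 3*6 = 18)
T(N) = -1 + N/3
A(G, h) = -36 + 18*h (A(G, h) = (h - 2)*18 = (-2 + h)*18 = -36 + 18*h)
j = -3 (j = -3 + (2 - 2)² = -3 + 0² = -3 + 0 = -3)
X(I) = I³
X(j)*A(-21, T(-7)) = (-3)³*(-36 + 18*(-1 + (⅓)*(-7))) = -27*(-36 + 18*(-1 - 7/3)) = -27*(-36 + 18*(-10/3)) = -27*(-36 - 60) = -27*(-96) = 2592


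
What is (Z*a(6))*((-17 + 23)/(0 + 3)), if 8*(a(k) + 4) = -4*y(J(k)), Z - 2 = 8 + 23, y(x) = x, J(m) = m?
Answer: -462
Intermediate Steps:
Z = 33 (Z = 2 + (8 + 23) = 2 + 31 = 33)
a(k) = -4 - k/2 (a(k) = -4 + (-4*k)/8 = -4 - k/2)
(Z*a(6))*((-17 + 23)/(0 + 3)) = (33*(-4 - 1/2*6))*((-17 + 23)/(0 + 3)) = (33*(-4 - 3))*(6/3) = (33*(-7))*(6*(1/3)) = -231*2 = -462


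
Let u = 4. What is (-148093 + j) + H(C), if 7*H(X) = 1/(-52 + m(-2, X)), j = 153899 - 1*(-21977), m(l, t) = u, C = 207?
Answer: 9335087/336 ≈ 27783.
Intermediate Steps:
m(l, t) = 4
j = 175876 (j = 153899 + 21977 = 175876)
H(X) = -1/336 (H(X) = 1/(7*(-52 + 4)) = (⅐)/(-48) = (⅐)*(-1/48) = -1/336)
(-148093 + j) + H(C) = (-148093 + 175876) - 1/336 = 27783 - 1/336 = 9335087/336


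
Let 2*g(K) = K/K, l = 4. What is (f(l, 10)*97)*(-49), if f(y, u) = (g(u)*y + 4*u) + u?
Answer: -247156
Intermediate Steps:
g(K) = ½ (g(K) = (K/K)/2 = (½)*1 = ½)
f(y, u) = y/2 + 5*u (f(y, u) = (y/2 + 4*u) + u = y/2 + 5*u)
(f(l, 10)*97)*(-49) = (((½)*4 + 5*10)*97)*(-49) = ((2 + 50)*97)*(-49) = (52*97)*(-49) = 5044*(-49) = -247156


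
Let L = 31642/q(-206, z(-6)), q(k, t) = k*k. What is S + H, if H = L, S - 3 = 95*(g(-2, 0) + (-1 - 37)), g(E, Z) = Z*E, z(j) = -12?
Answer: -76517505/21218 ≈ -3606.3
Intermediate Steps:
q(k, t) = k**2
g(E, Z) = E*Z
L = 15821/21218 (L = 31642/((-206)**2) = 31642/42436 = 31642*(1/42436) = 15821/21218 ≈ 0.74564)
S = -3607 (S = 3 + 95*(-2*0 + (-1 - 37)) = 3 + 95*(0 - 38) = 3 + 95*(-38) = 3 - 3610 = -3607)
H = 15821/21218 ≈ 0.74564
S + H = -3607 + 15821/21218 = -76517505/21218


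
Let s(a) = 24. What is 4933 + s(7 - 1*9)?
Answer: 4957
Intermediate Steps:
4933 + s(7 - 1*9) = 4933 + 24 = 4957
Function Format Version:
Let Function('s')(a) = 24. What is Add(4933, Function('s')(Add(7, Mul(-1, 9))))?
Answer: 4957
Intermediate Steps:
Add(4933, Function('s')(Add(7, Mul(-1, 9)))) = Add(4933, 24) = 4957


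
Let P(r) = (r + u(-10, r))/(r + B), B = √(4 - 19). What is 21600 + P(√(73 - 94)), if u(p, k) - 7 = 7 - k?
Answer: I*(-14 - 21600*I*√15 - 21600*I*√21)/(√15 + √21) ≈ 21600.0 - 1.6557*I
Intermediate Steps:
B = I*√15 (B = √(-15) = I*√15 ≈ 3.873*I)
u(p, k) = 14 - k (u(p, k) = 7 + (7 - k) = 14 - k)
P(r) = 14/(r + I*√15) (P(r) = (r + (14 - r))/(r + I*√15) = 14/(r + I*√15))
21600 + P(√(73 - 94)) = 21600 + 14/(√(73 - 94) + I*√15) = 21600 + 14/(√(-21) + I*√15) = 21600 + 14/(I*√21 + I*√15) = 21600 + 14/(I*√15 + I*√21)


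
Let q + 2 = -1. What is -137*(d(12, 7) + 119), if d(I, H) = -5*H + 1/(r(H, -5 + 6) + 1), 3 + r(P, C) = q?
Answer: -57403/5 ≈ -11481.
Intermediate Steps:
q = -3 (q = -2 - 1 = -3)
r(P, C) = -6 (r(P, C) = -3 - 3 = -6)
d(I, H) = -1/5 - 5*H (d(I, H) = -5*H + 1/(-6 + 1) = -5*H + 1/(-5) = -5*H - 1/5 = -1/5 - 5*H)
-137*(d(12, 7) + 119) = -137*((-1/5 - 5*7) + 119) = -137*((-1/5 - 35) + 119) = -137*(-176/5 + 119) = -137*419/5 = -57403/5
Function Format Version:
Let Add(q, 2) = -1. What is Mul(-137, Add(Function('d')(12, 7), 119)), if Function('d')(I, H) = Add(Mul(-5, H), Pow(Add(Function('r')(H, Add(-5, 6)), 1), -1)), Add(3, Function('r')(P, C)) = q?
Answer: Rational(-57403, 5) ≈ -11481.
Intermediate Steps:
q = -3 (q = Add(-2, -1) = -3)
Function('r')(P, C) = -6 (Function('r')(P, C) = Add(-3, -3) = -6)
Function('d')(I, H) = Add(Rational(-1, 5), Mul(-5, H)) (Function('d')(I, H) = Add(Mul(-5, H), Pow(Add(-6, 1), -1)) = Add(Mul(-5, H), Pow(-5, -1)) = Add(Mul(-5, H), Rational(-1, 5)) = Add(Rational(-1, 5), Mul(-5, H)))
Mul(-137, Add(Function('d')(12, 7), 119)) = Mul(-137, Add(Add(Rational(-1, 5), Mul(-5, 7)), 119)) = Mul(-137, Add(Add(Rational(-1, 5), -35), 119)) = Mul(-137, Add(Rational(-176, 5), 119)) = Mul(-137, Rational(419, 5)) = Rational(-57403, 5)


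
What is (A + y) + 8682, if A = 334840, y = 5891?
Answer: 349413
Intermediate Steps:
(A + y) + 8682 = (334840 + 5891) + 8682 = 340731 + 8682 = 349413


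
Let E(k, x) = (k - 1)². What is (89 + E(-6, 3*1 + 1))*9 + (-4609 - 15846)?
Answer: -19213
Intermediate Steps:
E(k, x) = (-1 + k)²
(89 + E(-6, 3*1 + 1))*9 + (-4609 - 15846) = (89 + (-1 - 6)²)*9 + (-4609 - 15846) = (89 + (-7)²)*9 - 20455 = (89 + 49)*9 - 20455 = 138*9 - 20455 = 1242 - 20455 = -19213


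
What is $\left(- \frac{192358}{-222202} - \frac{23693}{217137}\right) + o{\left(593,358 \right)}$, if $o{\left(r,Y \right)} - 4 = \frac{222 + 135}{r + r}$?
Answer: $\frac{144703747493117}{28611227474682} \approx 5.0576$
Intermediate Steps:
$o{\left(r,Y \right)} = 4 + \frac{357}{2 r}$ ($o{\left(r,Y \right)} = 4 + \frac{222 + 135}{r + r} = 4 + \frac{357}{2 r}$)
$\left(- \frac{192358}{-222202} - \frac{23693}{217137}\right) + o{\left(593,358 \right)} = \left(- \frac{192358}{-222202} - \frac{23693}{217137}\right) + \left(4 + \frac{357}{2 \cdot 593}\right) = \left(\left(-192358\right) \left(- \frac{1}{222202}\right) - \frac{23693}{217137}\right) + \left(4 + \frac{357}{2} \cdot \frac{1}{593}\right) = \left(\frac{96179}{111101} - \frac{23693}{217137}\right) + \left(4 + \frac{357}{1186}\right) = \frac{18251703530}{24124137837} + \frac{5101}{1186} = \frac{144703747493117}{28611227474682}$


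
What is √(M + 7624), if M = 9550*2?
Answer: 2*√6681 ≈ 163.47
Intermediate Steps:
M = 19100
√(M + 7624) = √(19100 + 7624) = √26724 = 2*√6681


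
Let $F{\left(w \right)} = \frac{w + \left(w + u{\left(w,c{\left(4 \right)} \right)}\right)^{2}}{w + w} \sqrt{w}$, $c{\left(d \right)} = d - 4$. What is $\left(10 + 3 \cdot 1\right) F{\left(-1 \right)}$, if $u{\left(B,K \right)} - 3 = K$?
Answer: $- \frac{39 i}{2} \approx - 19.5 i$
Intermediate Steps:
$c{\left(d \right)} = -4 + d$ ($c{\left(d \right)} = d - 4 = -4 + d$)
$u{\left(B,K \right)} = 3 + K$
$F{\left(w \right)} = \frac{w + \left(3 + w\right)^{2}}{2 \sqrt{w}}$ ($F{\left(w \right)} = \frac{w + \left(w + \left(3 + \left(-4 + 4\right)\right)\right)^{2}}{w + w} \sqrt{w} = \frac{w + \left(w + \left(3 + 0\right)\right)^{2}}{2 w} \sqrt{w} = \left(w + \left(w + 3\right)^{2}\right) \frac{1}{2 w} \sqrt{w} = \left(w + \left(3 + w\right)^{2}\right) \frac{1}{2 w} \sqrt{w} = \frac{w + \left(3 + w\right)^{2}}{2 w} \sqrt{w} = \frac{w + \left(3 + w\right)^{2}}{2 \sqrt{w}}$)
$\left(10 + 3 \cdot 1\right) F{\left(-1 \right)} = \left(10 + 3 \cdot 1\right) \frac{-1 + \left(3 - 1\right)^{2}}{2 i} = \left(10 + 3\right) \frac{- i \left(-1 + 2^{2}\right)}{2} = 13 \frac{- i \left(-1 + 4\right)}{2} = 13 \cdot \frac{1}{2} \left(- i\right) 3 = 13 \left(- \frac{3 i}{2}\right) = - \frac{39 i}{2}$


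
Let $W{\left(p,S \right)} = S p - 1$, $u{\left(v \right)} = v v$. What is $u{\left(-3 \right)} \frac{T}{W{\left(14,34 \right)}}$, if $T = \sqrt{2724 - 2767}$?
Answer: $\frac{9 i \sqrt{43}}{475} \approx 0.12425 i$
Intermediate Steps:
$u{\left(v \right)} = v^{2}$
$W{\left(p,S \right)} = -1 + S p$
$T = i \sqrt{43}$ ($T = \sqrt{-43} = i \sqrt{43} \approx 6.5574 i$)
$u{\left(-3 \right)} \frac{T}{W{\left(14,34 \right)}} = \left(-3\right)^{2} \frac{i \sqrt{43}}{-1 + 34 \cdot 14} = 9 \frac{i \sqrt{43}}{-1 + 476} = 9 \frac{i \sqrt{43}}{475} = \frac{9 i \sqrt{43}}{475}$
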